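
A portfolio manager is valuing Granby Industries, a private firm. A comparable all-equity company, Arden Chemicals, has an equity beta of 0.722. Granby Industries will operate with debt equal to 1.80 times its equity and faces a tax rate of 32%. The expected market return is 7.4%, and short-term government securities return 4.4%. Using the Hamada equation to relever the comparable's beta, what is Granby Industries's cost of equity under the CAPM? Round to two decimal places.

β_L = β_U × [1 + (1 − t)(D/E)] = 0.722 × [1 + (1 − 0.32) × 1.80]
    = 0.722 × [1 + 0.68 × 1.80] = 0.722 × 2.2240 = 1.6057
MRP = 7.4% − 4.4% = 3.00%
E(R) = R_f + β_L × MRP = 4.4% + 1.6057 × 3.0% = 9.22%

9.22%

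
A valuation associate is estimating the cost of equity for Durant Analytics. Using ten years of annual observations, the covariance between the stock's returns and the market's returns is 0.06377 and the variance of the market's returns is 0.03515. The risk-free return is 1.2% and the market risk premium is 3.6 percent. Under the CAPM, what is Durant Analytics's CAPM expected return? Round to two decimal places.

β = Cov(R_i, R_m) / Var(R_m) = 0.06377 / 0.03515 = 1.8142
E(R) = R_f + β × MRP = 1.2% + 1.8142 × 3.6% = 7.73%

7.73%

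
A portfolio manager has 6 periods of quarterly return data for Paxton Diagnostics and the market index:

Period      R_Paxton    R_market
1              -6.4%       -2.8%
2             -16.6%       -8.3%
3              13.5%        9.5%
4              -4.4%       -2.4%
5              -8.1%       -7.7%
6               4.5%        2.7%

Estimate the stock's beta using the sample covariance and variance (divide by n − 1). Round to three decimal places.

1.518

Mean R_i = (-6.4 − 16.6 + 13.5 − 4.4 − 8.1 + 4.5) / 6 = -2.9167%
Mean R_m = (-2.8 − 8.3 + 9.5 − 2.4 − 7.7 + 2.7) / 6 = -1.5000%
Σ(R_i − R̄_i)(R_m − R̄_m) = 342.7800  ⇒  Cov = 342.7800 / 5 = 68.5560
Σ(R_m − R̄_m)² = 225.8200  ⇒  Var(R_m) = 225.8200 / 5 = 45.1640
β = Cov / Var(R_m) = 68.5560 / 45.1640 = 1.5179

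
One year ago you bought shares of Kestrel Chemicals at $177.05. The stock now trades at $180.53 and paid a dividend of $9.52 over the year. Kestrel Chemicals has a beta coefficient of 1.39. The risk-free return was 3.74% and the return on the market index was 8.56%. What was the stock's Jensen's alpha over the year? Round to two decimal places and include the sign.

-3.10%

Realised HPR = (P1 + D1 − P0) / P0 = (180.53 + 9.52 − 177.05) / 177.05 = 13.00 / 177.05 = 7.3426%
MRP = 8.56% − 3.74% = 4.82%
CAPM required = R_f + β·MRP = 3.74% + 1.39 × 4.82% = 10.4398%
α = realised − required = 7.3426% − 10.4398% = -3.10%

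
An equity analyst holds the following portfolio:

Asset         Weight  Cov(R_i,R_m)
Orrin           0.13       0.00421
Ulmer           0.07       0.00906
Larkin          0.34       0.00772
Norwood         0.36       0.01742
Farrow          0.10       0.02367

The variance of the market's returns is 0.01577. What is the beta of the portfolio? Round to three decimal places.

0.789

β_Orrin = 0.00421 / 0.01577 = 0.2670
β_Ulmer = 0.00906 / 0.01577 = 0.5745
β_Larkin = 0.00772 / 0.01577 = 0.4895
β_Norwood = 0.01742 / 0.01577 = 1.1046
β_Farrow = 0.02367 / 0.01577 = 1.5010
β_P = Σ w_i β_i = 0.13×0.2670 + 0.07×0.5745 + 0.34×0.4895 + 0.36×1.1046 + 0.10×1.5010 = 0.7891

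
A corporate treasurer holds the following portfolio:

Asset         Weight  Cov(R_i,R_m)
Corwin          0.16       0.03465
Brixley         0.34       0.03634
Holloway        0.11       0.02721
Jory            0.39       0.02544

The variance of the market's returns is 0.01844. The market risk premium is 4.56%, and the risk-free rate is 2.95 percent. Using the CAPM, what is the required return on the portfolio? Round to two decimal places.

10.57%

β_Corwin = 0.03465 / 0.01844 = 1.8791
β_Brixley = 0.03634 / 0.01844 = 1.9707
β_Holloway = 0.02721 / 0.01844 = 1.4756
β_Jory = 0.02544 / 0.01844 = 1.3796
β_P = Σ w_i β_i = 0.16×1.8791 + 0.34×1.9707 + 0.11×1.4756 + 0.39×1.3796 = 1.6711
E(R_P) = R_f + β_P × MRP = 2.95% + 1.6711 × 4.56% = 10.57%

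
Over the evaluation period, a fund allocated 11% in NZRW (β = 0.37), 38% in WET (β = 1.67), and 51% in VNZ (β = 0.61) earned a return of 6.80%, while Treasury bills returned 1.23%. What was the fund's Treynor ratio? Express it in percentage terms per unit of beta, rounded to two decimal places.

β_P = 0.11×0.37 + 0.38×1.67 + 0.51×0.61 = 0.9864
Treynor = (R_P − R_f) / β_P = (6.80% − 1.23%) / 0.9864 = 5.57% / 0.9864 = 5.65%

5.65%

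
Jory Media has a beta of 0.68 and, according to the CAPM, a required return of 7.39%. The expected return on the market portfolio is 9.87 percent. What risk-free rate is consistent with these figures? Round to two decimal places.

E(R) = R_f + β(E(R_m) − R_f) = R_f(1 − β) + β·E(R_m)
7.39% = R_f × (1 − 0.68) + 0.68 × 9.87%
7.39% = R_f × 0.32 + 6.7116%
R_f = (7.39% − 6.7116%) / 0.32 = 2.12%

2.12%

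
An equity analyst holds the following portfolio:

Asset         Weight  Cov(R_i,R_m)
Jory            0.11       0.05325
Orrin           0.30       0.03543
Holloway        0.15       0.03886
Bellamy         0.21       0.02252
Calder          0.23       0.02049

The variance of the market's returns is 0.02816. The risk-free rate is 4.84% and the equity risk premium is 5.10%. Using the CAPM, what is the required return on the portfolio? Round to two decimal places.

β_Jory = 0.05325 / 0.02816 = 1.8910
β_Orrin = 0.03543 / 0.02816 = 1.2582
β_Holloway = 0.03886 / 0.02816 = 1.3800
β_Bellamy = 0.02252 / 0.02816 = 0.7997
β_Calder = 0.02049 / 0.02816 = 0.7276
β_P = Σ w_i β_i = 0.11×1.8910 + 0.30×1.2582 + 0.15×1.3800 + 0.21×0.7997 + 0.23×0.7276 = 1.1278
E(R_P) = R_f + β_P × MRP = 4.84% + 1.1278 × 5.10% = 10.59%

10.59%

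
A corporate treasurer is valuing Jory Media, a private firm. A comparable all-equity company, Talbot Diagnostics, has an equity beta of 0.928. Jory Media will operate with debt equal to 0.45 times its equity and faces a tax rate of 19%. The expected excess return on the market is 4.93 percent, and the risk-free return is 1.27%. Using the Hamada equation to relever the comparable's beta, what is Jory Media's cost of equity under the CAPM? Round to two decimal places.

β_L = β_U × [1 + (1 − t)(D/E)] = 0.928 × [1 + (1 − 0.19) × 0.45]
    = 0.928 × [1 + 0.81 × 0.45] = 0.928 × 1.3645 = 1.2663
E(R) = R_f + β_L × MRP = 1.27% + 1.2663 × 4.93% = 7.51%

7.51%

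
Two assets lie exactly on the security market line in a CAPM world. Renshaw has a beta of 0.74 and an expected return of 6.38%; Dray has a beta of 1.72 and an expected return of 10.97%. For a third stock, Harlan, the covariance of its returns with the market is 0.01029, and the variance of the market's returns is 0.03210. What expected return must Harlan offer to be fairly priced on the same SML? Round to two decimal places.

4.42%

MRP = (10.97% − 6.38%) / (1.72 − 0.74) = 4.6837%
R_f = 6.38% − 0.74 × 4.6837% = 2.9141%
β_Harlan = Cov / Var(R_m) = 0.01029 / 0.03210 = 0.3206
E(R_Harlan) = R_f + β × MRP = 2.9141% + 0.3206 × 4.6837% = 4.42%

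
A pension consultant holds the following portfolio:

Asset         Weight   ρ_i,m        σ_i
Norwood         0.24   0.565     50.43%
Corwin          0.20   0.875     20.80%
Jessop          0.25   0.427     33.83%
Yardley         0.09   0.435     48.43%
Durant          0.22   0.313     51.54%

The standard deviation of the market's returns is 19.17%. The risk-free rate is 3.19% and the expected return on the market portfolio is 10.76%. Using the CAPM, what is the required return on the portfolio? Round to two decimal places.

10.90%

β_Norwood = 0.565 × 50.43% / 19.17% = 1.4863
β_Corwin = 0.875 × 20.80% / 19.17% = 0.9494
β_Jessop = 0.427 × 33.83% / 19.17% = 0.7535
β_Yardley = 0.435 × 48.43% / 19.17% = 1.0990
β_Durant = 0.313 × 51.54% / 19.17% = 0.8415
β_P = Σ w_i β_i = 0.24×1.4863 + 0.20×0.9494 + 0.25×0.7535 + 0.09×1.0990 + 0.22×0.8415 = 1.0190
MRP = 10.76% − 3.19% = 7.57%
E(R_P) = R_f + β_P × MRP = 3.19% + 1.0190 × 7.57% = 10.90%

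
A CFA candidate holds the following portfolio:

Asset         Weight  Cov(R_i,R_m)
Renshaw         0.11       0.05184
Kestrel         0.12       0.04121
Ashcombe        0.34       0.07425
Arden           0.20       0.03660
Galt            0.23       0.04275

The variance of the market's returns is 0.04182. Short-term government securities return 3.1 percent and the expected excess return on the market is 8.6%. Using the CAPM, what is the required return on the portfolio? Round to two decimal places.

β_Renshaw = 0.05184 / 0.04182 = 1.2396
β_Kestrel = 0.04121 / 0.04182 = 0.9854
β_Ashcombe = 0.07425 / 0.04182 = 1.7755
β_Arden = 0.03660 / 0.04182 = 0.8752
β_Galt = 0.04275 / 0.04182 = 1.0222
β_P = Σ w_i β_i = 0.11×1.2396 + 0.12×0.9854 + 0.34×1.7755 + 0.20×0.8752 + 0.23×1.0222 = 1.2684
E(R_P) = R_f + β_P × MRP = 3.1% + 1.2684 × 8.6% = 14.01%

14.01%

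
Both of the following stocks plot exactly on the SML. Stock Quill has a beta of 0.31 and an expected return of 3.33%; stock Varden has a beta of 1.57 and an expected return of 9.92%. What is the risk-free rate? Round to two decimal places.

1.71%

Both satisfy E(R) = R_f + β·MRP, so the slope of the SML is
MRP = (9.92% − 3.33%) / (1.57 − 0.31) = 6.59% / 1.26 = 5.2302%
R_f = E(R_Quill) − β_Quill·MRP = 3.33% − 0.31 × 5.2302% = 1.7086%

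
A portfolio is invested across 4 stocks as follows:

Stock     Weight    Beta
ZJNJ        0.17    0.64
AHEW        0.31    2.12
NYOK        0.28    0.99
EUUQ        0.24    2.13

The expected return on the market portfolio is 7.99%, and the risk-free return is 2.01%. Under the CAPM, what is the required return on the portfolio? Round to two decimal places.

11.31%

β_P = Σ w_i β_i = 0.17×0.64 + 0.31×2.12 + 0.28×0.99 + 0.24×2.13 = 1.5544
MRP = 7.99% − 2.01% = 5.98%
E(R_P) = R_f + β_P × MRP = 2.01% + 1.5544 × 5.98% = 11.31%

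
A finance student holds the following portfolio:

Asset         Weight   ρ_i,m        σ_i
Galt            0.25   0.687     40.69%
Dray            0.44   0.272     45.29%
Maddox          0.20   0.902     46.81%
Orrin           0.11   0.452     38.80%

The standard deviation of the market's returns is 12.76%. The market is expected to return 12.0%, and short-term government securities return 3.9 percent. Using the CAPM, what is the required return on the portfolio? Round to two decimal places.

β_Galt = 0.687 × 40.69% / 12.76% = 2.1908
β_Dray = 0.272 × 45.29% / 12.76% = 0.9654
β_Maddox = 0.902 × 46.81% / 12.76% = 3.3090
β_Orrin = 0.452 × 38.80% / 12.76% = 1.3744
β_P = Σ w_i β_i = 0.25×2.1908 + 0.44×0.9654 + 0.20×3.3090 + 0.11×1.3744 = 1.7855
MRP = 12.0% − 3.9% = 8.10%
E(R_P) = R_f + β_P × MRP = 3.9% + 1.7855 × 8.1% = 18.36%

18.36%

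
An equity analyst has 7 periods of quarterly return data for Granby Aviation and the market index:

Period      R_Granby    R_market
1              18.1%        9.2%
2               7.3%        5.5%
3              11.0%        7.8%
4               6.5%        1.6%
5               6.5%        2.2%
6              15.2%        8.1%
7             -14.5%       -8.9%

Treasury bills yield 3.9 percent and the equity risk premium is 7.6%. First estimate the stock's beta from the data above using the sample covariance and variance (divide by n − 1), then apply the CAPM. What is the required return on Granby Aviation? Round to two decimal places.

Mean R_i = (18.1 + 7.3 + 11.0 + 6.5 + 6.5 + 15.2 − 14.5) / 7 = 7.1571%
Mean R_m = (9.2 + 5.5 + 7.8 + 1.6 + 2.2 + 8.1 − 8.9) / 7 = 3.6429%
Σ(R_i − R̄_i)(R_m − R̄_m) = 386.8329  ⇒  Cov = 386.8329 / 6 = 64.4722
Σ(R_m − R̄_m)² = 235.0571  ⇒  Var(R_m) = 235.0571 / 6 = 39.1762
β = Cov / Var(R_m) = 64.4722 / 39.1762 = 1.6457
E(R) = R_f + β × MRP = 3.9% + 1.6457 × 7.6% = 16.41%

16.41%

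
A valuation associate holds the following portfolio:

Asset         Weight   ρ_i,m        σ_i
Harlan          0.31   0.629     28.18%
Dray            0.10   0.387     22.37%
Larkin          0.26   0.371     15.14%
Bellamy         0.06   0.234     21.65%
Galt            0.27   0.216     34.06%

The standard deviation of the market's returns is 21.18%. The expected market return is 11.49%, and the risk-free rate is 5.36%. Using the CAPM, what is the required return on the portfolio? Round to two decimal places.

β_Harlan = 0.629 × 28.18% / 21.18% = 0.8369
β_Dray = 0.387 × 22.37% / 21.18% = 0.4087
β_Larkin = 0.371 × 15.14% / 21.18% = 0.2652
β_Bellamy = 0.234 × 21.65% / 21.18% = 0.2392
β_Galt = 0.216 × 34.06% / 21.18% = 0.3474
β_P = Σ w_i β_i = 0.31×0.8369 + 0.10×0.4087 + 0.26×0.2652 + 0.06×0.2392 + 0.27×0.3474 = 0.4774
MRP = 11.49% − 5.36% = 6.13%
E(R_P) = R_f + β_P × MRP = 5.36% + 0.4774 × 6.13% = 8.29%

8.29%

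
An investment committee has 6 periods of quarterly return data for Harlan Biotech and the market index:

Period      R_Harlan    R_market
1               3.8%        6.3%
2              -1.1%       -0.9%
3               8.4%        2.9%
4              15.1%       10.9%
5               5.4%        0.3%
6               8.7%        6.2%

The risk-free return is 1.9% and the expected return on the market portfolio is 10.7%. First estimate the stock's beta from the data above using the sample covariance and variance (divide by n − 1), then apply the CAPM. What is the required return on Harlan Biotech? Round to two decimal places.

10.76%

Mean R_i = (3.8 − 1.1 + 8.4 + 15.1 + 5.4 + 8.7) / 6 = 6.7167%
Mean R_m = (6.3 − 0.9 + 2.9 + 10.9 + 0.3 + 6.2) / 6 = 4.2833%
Σ(R_i − R̄_i)(R_m − R̄_m) = 96.8217  ⇒  Cov = 96.8217 / 5 = 19.3643
Σ(R_m − R̄_m)² = 96.1683  ⇒  Var(R_m) = 96.1683 / 5 = 19.2337
β = Cov / Var(R_m) = 19.3643 / 19.2337 = 1.0068
MRP = 10.7% − 1.9% = 8.80%
E(R) = R_f + β × MRP = 1.9% + 1.0068 × 8.8% = 10.76%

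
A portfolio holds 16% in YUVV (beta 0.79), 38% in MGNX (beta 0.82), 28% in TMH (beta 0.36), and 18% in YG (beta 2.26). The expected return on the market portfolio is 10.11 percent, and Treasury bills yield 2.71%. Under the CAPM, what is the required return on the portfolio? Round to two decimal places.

β_P = Σ w_i β_i = 0.16×0.79 + 0.38×0.82 + 0.28×0.36 + 0.18×2.26 = 0.9456
MRP = 10.11% − 2.71% = 7.40%
E(R_P) = R_f + β_P × MRP = 2.71% + 0.9456 × 7.40% = 9.71%

9.71%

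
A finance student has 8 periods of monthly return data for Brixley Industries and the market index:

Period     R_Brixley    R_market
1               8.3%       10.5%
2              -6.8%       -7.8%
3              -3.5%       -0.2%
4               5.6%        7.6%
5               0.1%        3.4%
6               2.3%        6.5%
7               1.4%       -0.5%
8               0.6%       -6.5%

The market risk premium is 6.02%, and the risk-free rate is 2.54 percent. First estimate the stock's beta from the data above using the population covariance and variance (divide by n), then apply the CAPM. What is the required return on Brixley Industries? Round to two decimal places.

6.13%

Mean R_i = (8.3 − 6.8 − 3.5 + 5.6 + 0.1 + 2.3 + 1.4 + 0.6) / 8 = 1.0000%
Mean R_m = (10.5 − 7.8 − 0.2 + 7.6 + 3.4 + 6.5 − 0.5 − 6.5) / 8 = 1.6250%
Σ(R_i − R̄_i)(R_m − R̄_m) = 181.1400  ⇒  Cov = 181.1400 / 8 = 22.6425
Σ(R_m − R̄_m)² = 304.0750  ⇒  Var(R_m) = 304.0750 / 8 = 38.0094
β = Cov / Var(R_m) = 22.6425 / 38.0094 = 0.5957
E(R) = R_f + β × MRP = 2.54% + 0.5957 × 6.02% = 6.13%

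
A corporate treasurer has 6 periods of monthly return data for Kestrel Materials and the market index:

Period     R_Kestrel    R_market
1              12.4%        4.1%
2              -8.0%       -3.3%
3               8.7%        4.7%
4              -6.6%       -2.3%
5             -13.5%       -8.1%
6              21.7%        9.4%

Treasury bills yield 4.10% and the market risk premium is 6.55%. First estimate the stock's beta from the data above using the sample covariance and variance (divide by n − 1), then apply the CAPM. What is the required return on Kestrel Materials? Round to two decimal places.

17.97%

Mean R_i = (12.4 − 8.0 + 8.7 − 6.6 − 13.5 + 21.7) / 6 = 2.4500%
Mean R_m = (4.1 − 3.3 + 4.7 − 2.3 − 8.1 + 9.4) / 6 = 0.7500%
Σ(R_i − R̄_i)(R_m − R̄_m) = 435.6150  ⇒  Cov = 435.6150 / 5 = 87.1230
Σ(R_m − R̄_m)² = 205.6750  ⇒  Var(R_m) = 205.6750 / 5 = 41.1350
β = Cov / Var(R_m) = 87.1230 / 41.1350 = 2.1180
E(R) = R_f + β × MRP = 4.10% + 2.1180 × 6.55% = 17.97%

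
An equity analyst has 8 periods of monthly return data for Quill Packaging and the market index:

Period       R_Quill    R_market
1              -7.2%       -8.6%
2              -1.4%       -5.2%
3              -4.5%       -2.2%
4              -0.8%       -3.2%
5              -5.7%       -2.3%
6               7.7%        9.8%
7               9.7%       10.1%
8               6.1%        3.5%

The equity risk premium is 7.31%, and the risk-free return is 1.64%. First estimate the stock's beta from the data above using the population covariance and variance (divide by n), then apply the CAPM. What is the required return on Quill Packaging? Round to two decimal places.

Mean R_i = (-7.2 − 1.4 − 4.5 − 0.8 − 5.7 + 7.7 + 9.7 + 6.1) / 8 = 0.4875%
Mean R_m = (-8.6 − 5.2 − 2.2 − 3.2 − 2.3 + 9.8 + 10.1 + 3.5) / 8 = 0.2375%
Σ(R_i − R̄_i)(R_m − R̄_m) = 288.6238  ⇒  Cov = 288.6238 / 8 = 36.0780
Σ(R_m − R̄_m)² = 331.2188  ⇒  Var(R_m) = 331.2188 / 8 = 41.4024
β = Cov / Var(R_m) = 36.0780 / 41.4024 = 0.8714
E(R) = R_f + β × MRP = 1.64% + 0.8714 × 7.31% = 8.01%

8.01%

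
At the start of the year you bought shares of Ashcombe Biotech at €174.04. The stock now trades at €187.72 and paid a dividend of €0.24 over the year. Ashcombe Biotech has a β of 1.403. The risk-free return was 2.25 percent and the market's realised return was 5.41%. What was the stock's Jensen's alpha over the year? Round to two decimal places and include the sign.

Realised HPR = (P1 + D1 − P0) / P0 = (187.72 + 0.24 − 174.04) / 174.04 = 13.92 / 174.04 = 7.9982%
MRP = 5.41% − 2.25% = 3.16%
CAPM required = R_f + β·MRP = 2.25% + 1.403 × 3.16% = 6.68348%
α = realised − required = 7.9982% − 6.68348% = +1.31%

+1.31%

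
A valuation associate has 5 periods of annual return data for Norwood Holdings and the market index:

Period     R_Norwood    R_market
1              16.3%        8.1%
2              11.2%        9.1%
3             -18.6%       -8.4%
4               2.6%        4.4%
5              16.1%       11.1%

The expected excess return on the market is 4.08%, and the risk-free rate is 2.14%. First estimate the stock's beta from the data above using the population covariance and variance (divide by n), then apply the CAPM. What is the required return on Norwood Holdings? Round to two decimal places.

Mean R_i = (16.3 + 11.2 − 18.6 + 2.6 + 16.1) / 5 = 5.5200%
Mean R_m = (8.1 + 9.1 − 8.4 + 4.4 + 11.1) / 5 = 4.8600%
Σ(R_i − R̄_i)(R_m − R̄_m) = 446.2040  ⇒  Cov = 446.2040 / 5 = 89.2408
Σ(R_m − R̄_m)² = 243.4520  ⇒  Var(R_m) = 243.4520 / 5 = 48.6904
β = Cov / Var(R_m) = 89.2408 / 48.6904 = 1.8328
E(R) = R_f + β × MRP = 2.14% + 1.8328 × 4.08% = 9.62%

9.62%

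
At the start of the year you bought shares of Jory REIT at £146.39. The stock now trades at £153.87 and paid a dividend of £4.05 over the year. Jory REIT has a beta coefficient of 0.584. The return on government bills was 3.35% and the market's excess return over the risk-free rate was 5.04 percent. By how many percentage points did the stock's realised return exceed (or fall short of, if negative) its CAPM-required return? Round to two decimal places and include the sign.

Realised HPR = (P1 + D1 − P0) / P0 = (153.87 + 4.05 − 146.39) / 146.39 = 11.53 / 146.39 = 7.8762%
CAPM required = R_f + β·MRP = 3.35% + 0.584 × 5.04% = 6.29336%
α = realised − required = 7.8762% − 6.29336% = +1.58%

+1.58%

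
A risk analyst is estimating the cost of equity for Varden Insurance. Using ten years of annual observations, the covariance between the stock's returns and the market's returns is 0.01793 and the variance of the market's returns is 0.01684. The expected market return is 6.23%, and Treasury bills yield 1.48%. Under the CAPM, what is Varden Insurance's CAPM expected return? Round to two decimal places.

6.54%

β = Cov(R_i, R_m) / Var(R_m) = 0.01793 / 0.01684 = 1.0647
MRP = 6.23% − 1.48% = 4.75%
E(R) = R_f + β × MRP = 1.48% + 1.0647 × 4.75% = 6.54%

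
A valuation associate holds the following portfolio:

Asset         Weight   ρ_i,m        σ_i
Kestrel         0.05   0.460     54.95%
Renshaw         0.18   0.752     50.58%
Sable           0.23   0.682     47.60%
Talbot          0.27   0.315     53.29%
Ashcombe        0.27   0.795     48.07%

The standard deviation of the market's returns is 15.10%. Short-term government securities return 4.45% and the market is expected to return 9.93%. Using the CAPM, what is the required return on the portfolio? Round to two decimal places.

β_Kestrel = 0.460 × 54.95% / 15.10% = 1.6740
β_Renshaw = 0.752 × 50.58% / 15.10% = 2.5190
β_Sable = 0.682 × 47.60% / 15.10% = 2.1499
β_Talbot = 0.315 × 53.29% / 15.10% = 1.1117
β_Ashcombe = 0.795 × 48.07% / 15.10% = 2.5308
β_P = Σ w_i β_i = 0.05×1.6740 + 0.18×2.5190 + 0.23×2.1499 + 0.27×1.1117 + 0.27×2.5308 = 2.0151
MRP = 9.93% − 4.45% = 5.48%
E(R_P) = R_f + β_P × MRP = 4.45% + 2.0151 × 5.48% = 15.49%

15.49%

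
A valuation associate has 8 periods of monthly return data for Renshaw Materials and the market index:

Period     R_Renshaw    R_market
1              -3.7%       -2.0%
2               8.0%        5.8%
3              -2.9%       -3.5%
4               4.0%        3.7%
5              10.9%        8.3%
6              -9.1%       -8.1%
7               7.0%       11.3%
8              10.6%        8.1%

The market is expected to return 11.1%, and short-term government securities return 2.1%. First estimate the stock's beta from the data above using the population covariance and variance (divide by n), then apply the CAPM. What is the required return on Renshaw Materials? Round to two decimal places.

11.46%

Mean R_i = (-3.7 + 8.0 − 2.9 + 4.0 + 10.9 − 9.1 + 7.0 + 10.6) / 8 = 3.1000%
Mean R_m = (-2.0 + 5.8 − 3.5 + 3.7 + 8.3 − 8.1 + 11.3 + 8.1) / 8 = 2.9500%
Σ(R_i − R̄_i)(R_m − R̄_m) = 334.7300  ⇒  Cov = 334.7300 / 8 = 41.8413
Σ(R_m − R̄_m)² = 321.7600  ⇒  Var(R_m) = 321.7600 / 8 = 40.2200
β = Cov / Var(R_m) = 41.8413 / 40.2200 = 1.0403
MRP = 11.1% − 2.1% = 9.00%
E(R) = R_f + β × MRP = 2.1% + 1.0403 × 9.0% = 11.46%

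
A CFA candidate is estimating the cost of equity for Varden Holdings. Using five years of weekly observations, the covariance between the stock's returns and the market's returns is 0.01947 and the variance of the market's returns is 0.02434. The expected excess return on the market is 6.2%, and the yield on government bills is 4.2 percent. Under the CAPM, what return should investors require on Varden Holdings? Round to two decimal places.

9.16%

β = Cov(R_i, R_m) / Var(R_m) = 0.01947 / 0.02434 = 0.7999
E(R) = R_f + β × MRP = 4.2% + 0.7999 × 6.2% = 9.16%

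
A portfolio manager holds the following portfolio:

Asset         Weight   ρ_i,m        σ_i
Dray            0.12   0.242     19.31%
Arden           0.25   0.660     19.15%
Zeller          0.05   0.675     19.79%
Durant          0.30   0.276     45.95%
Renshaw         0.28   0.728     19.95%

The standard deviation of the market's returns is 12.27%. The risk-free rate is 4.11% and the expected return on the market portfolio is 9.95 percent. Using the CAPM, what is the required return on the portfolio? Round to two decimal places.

9.95%

β_Dray = 0.242 × 19.31% / 12.27% = 0.3808
β_Arden = 0.660 × 19.15% / 12.27% = 1.0301
β_Zeller = 0.675 × 19.79% / 12.27% = 1.0887
β_Durant = 0.276 × 45.95% / 12.27% = 1.0336
β_Renshaw = 0.728 × 19.95% / 12.27% = 1.1837
β_P = Σ w_i β_i = 0.12×0.3808 + 0.25×1.0301 + 0.05×1.0887 + 0.30×1.0336 + 0.28×1.1837 = 0.9992
MRP = 9.95% − 4.11% = 5.84%
E(R_P) = R_f + β_P × MRP = 4.11% + 0.9992 × 5.84% = 9.95%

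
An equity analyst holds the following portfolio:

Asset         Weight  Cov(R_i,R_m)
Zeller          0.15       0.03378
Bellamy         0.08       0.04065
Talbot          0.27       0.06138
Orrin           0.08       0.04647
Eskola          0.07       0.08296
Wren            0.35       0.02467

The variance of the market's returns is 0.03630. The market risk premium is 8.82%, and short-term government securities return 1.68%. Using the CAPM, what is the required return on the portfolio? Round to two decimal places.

12.14%

β_Zeller = 0.03378 / 0.03630 = 0.9306
β_Bellamy = 0.04065 / 0.03630 = 1.1198
β_Talbot = 0.06138 / 0.03630 = 1.6909
β_Orrin = 0.04647 / 0.03630 = 1.2802
β_Eskola = 0.08296 / 0.03630 = 2.2854
β_Wren = 0.02467 / 0.03630 = 0.6796
β_P = Σ w_i β_i = 0.15×0.9306 + 0.08×1.1198 + 0.27×1.6909 + 0.08×1.2802 + 0.07×2.2854 + 0.35×0.6796 = 1.1860
E(R_P) = R_f + β_P × MRP = 1.68% + 1.1860 × 8.82% = 12.14%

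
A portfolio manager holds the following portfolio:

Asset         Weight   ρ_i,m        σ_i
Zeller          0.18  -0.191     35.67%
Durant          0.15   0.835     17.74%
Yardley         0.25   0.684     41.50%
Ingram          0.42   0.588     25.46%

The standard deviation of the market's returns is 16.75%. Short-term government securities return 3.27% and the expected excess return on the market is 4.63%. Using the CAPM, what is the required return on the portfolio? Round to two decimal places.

β_Zeller = -0.191 × 35.67% / 16.75% = -0.4067
β_Durant = 0.835 × 17.74% / 16.75% = 0.8844
β_Yardley = 0.684 × 41.50% / 16.75% = 1.6947
β_Ingram = 0.588 × 25.46% / 16.75% = 0.8938
β_P = Σ w_i β_i = 0.18×-0.4067 + 0.15×0.8844 + 0.25×1.6947 + 0.42×0.8938 = 0.8585
E(R_P) = R_f + β_P × MRP = 3.27% + 0.8585 × 4.63% = 7.24%

7.24%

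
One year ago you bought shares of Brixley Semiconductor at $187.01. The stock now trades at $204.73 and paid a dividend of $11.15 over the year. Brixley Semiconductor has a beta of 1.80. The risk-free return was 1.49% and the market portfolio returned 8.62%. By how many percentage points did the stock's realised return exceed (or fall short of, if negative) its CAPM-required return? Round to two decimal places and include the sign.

Realised HPR = (P1 + D1 − P0) / P0 = (204.73 + 11.15 − 187.01) / 187.01 = 28.87 / 187.01 = 15.4377%
MRP = 8.62% − 1.49% = 7.13%
CAPM required = R_f + β·MRP = 1.49% + 1.80 × 7.13% = 14.3240%
α = realised − required = 15.4377% − 14.3240% = +1.11%

+1.11%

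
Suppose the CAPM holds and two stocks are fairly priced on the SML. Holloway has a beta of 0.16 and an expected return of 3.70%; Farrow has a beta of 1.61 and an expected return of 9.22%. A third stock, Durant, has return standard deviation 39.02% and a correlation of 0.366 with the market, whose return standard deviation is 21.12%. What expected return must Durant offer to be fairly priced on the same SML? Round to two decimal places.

MRP = (9.22% − 3.70%) / (1.61 − 0.16) = 3.8069%
R_f = 3.70% − 0.16 × 3.8069% = 3.0909%
β_Durant = ρ·σ_i/σ_m = 0.366 × 39.02 / 21.12 = 0.6762
E(R_Durant) = R_f + β × MRP = 3.0909% + 0.6762 × 3.8069% = 5.67%

5.67%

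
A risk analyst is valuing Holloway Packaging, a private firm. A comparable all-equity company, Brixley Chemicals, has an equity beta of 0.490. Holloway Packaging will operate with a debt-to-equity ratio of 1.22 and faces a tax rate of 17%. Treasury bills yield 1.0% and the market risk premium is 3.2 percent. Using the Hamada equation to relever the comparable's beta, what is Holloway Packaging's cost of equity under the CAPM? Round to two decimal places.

β_L = β_U × [1 + (1 − t)(D/E)] = 0.490 × [1 + (1 − 0.17) × 1.22]
    = 0.490 × [1 + 0.83 × 1.22] = 0.490 × 2.0126 = 0.9862
E(R) = R_f + β_L × MRP = 1.0% + 0.9862 × 3.2% = 4.16%

4.16%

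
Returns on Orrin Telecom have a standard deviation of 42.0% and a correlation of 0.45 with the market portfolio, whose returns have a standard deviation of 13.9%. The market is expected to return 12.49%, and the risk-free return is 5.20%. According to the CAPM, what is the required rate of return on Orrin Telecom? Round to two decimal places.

15.11%

β = ρ × σ_i / σ_m = 0.45 × 42.0% / 13.9% = 1.3597
MRP = 12.49% − 5.20% = 7.29%
E(R) = 5.20% + 1.3597 × 7.29% = 15.11%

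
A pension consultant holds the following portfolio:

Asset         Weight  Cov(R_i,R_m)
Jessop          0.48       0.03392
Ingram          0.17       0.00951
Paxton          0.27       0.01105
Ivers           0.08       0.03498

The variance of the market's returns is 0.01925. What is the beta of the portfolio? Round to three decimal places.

1.230

β_Jessop = 0.03392 / 0.01925 = 1.7621
β_Ingram = 0.00951 / 0.01925 = 0.4940
β_Paxton = 0.01105 / 0.01925 = 0.5740
β_Ivers = 0.03498 / 0.01925 = 1.8171
β_P = Σ w_i β_i = 0.48×1.7621 + 0.17×0.4940 + 0.27×0.5740 + 0.08×1.8171 = 1.2301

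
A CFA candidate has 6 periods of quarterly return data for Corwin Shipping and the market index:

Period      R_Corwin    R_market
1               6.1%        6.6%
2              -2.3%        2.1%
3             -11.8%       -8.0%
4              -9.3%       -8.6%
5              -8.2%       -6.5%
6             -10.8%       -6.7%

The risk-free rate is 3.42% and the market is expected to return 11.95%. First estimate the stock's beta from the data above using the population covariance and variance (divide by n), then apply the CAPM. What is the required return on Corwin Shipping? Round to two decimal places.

12.33%

Mean R_i = (6.1 − 2.3 − 11.8 − 9.3 − 8.2 − 10.8) / 6 = -6.0500%
Mean R_m = (6.6 + 2.1 − 8.0 − 8.6 − 6.5 − 6.7) / 6 = -3.5167%
Σ(R_i − R̄_i)(R_m − R̄_m) = 207.8150  ⇒  Cov = 207.8150 / 6 = 34.6358
Σ(R_m − R̄_m)² = 198.8683  ⇒  Var(R_m) = 198.8683 / 6 = 33.1447
β = Cov / Var(R_m) = 34.6358 / 33.1447 = 1.0450
MRP = 11.95% − 3.42% = 8.53%
E(R) = R_f + β × MRP = 3.42% + 1.0450 × 8.53% = 12.33%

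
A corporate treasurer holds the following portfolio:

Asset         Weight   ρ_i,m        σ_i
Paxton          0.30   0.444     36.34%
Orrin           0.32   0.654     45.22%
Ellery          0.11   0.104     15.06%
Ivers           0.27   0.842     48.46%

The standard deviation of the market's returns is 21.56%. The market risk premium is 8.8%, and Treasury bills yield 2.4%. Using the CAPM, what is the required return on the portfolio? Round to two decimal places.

12.81%

β_Paxton = 0.444 × 36.34% / 21.56% = 0.7484
β_Orrin = 0.654 × 45.22% / 21.56% = 1.3717
β_Ellery = 0.104 × 15.06% / 21.56% = 0.0726
β_Ivers = 0.842 × 48.46% / 21.56% = 1.8925
β_P = Σ w_i β_i = 0.30×0.7484 + 0.32×1.3717 + 0.11×0.0726 + 0.27×1.8925 = 1.1824
E(R_P) = R_f + β_P × MRP = 2.4% + 1.1824 × 8.8% = 12.81%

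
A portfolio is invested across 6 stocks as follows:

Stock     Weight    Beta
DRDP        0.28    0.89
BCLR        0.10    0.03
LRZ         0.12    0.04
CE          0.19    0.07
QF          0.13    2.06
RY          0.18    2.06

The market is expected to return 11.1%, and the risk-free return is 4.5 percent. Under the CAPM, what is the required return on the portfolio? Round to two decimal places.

10.50%

β_P = Σ w_i β_i = 0.28×0.89 + 0.10×0.03 + 0.12×0.04 + 0.19×0.07 + 0.13×2.06 + 0.18×2.06 = 0.9089
MRP = 11.1% − 4.5% = 6.60%
E(R_P) = R_f + β_P × MRP = 4.5% + 0.9089 × 6.6% = 10.50%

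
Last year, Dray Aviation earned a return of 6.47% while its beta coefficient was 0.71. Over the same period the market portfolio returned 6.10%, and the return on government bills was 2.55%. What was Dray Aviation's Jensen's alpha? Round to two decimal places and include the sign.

+1.40%

Market excess return = 6.10% − 2.55% = 3.55%
CAPM benchmark = R_f + β(R_m − R_f) = 2.55% + 0.71 × 3.55% = 5.0705%
α = actual − benchmark = 6.47% − 5.0705% = +1.40%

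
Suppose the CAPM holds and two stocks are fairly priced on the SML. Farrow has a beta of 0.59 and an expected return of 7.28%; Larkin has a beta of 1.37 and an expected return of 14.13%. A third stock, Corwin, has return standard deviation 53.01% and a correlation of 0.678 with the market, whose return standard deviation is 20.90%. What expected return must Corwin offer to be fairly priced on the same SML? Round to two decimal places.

17.20%

MRP = (14.13% − 7.28%) / (1.37 − 0.59) = 8.7821%
R_f = 7.28% − 0.59 × 8.7821% = 2.0986%
β_Corwin = ρ·σ_i/σ_m = 0.678 × 53.01 / 20.90 = 1.7197
E(R_Corwin) = R_f + β × MRP = 2.0986% + 1.7197 × 8.7821% = 17.20%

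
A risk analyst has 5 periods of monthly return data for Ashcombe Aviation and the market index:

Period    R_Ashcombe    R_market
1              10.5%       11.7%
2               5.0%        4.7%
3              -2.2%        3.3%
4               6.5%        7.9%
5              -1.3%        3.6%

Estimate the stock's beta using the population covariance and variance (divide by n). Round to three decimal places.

Mean R_i = (10.5 + 5.0 − 2.2 + 6.5 − 1.3) / 5 = 3.7000%
Mean R_m = (11.7 + 4.7 + 3.3 + 7.9 + 3.6) / 5 = 6.2400%
Σ(R_i − R̄_i)(R_m − R̄_m) = 70.3200  ⇒  Cov = 70.3200 / 5 = 14.0640
Σ(R_m − R̄_m)² = 50.5520  ⇒  Var(R_m) = 50.5520 / 5 = 10.1104
β = Cov / Var(R_m) = 14.0640 / 10.1104 = 1.3910

1.391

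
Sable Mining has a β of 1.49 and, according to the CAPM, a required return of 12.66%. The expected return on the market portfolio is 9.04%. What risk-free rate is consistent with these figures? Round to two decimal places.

E(R) = R_f + β(E(R_m) − R_f) = R_f(1 − β) + β·E(R_m)
12.66% = R_f × (1 − 1.49) + 1.49 × 9.04%
12.66% = R_f × -0.49 + 13.4696%
R_f = (12.66% − 13.4696%) / -0.49 = 1.65%

1.65%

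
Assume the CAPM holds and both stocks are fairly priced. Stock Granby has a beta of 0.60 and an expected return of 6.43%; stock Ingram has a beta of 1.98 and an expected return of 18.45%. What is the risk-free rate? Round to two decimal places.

Both satisfy E(R) = R_f + β·MRP, so the slope of the SML is
MRP = (18.45% − 6.43%) / (1.98 − 0.60) = 12.02% / 1.38 = 8.7101%
R_f = E(R_Granby) − β_Granby·MRP = 6.43% − 0.60 × 8.7101% = 1.2039%

1.20%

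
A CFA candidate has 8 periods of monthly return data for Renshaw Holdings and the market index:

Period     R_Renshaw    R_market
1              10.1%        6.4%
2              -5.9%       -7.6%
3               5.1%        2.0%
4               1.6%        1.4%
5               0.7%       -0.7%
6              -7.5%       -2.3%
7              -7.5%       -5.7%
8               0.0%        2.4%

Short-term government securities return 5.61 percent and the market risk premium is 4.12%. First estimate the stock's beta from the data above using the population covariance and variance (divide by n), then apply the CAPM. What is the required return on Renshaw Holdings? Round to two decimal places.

Mean R_i = (10.1 − 5.9 + 5.1 + 1.6 + 0.7 − 7.5 − 7.5 + 0.0) / 8 = -0.4250%
Mean R_m = (6.4 − 7.6 + 2.0 + 1.4 − 0.7 − 2.3 − 5.7 + 2.4) / 8 = -0.5125%
Σ(R_i − R̄_i)(R_m − R̄_m) = 179.6875  ⇒  Cov = 179.6875 / 8 = 22.4609
Σ(R_m − R̄_m)² = 146.6088  ⇒  Var(R_m) = 146.6088 / 8 = 18.3261
β = Cov / Var(R_m) = 22.4609 / 18.3261 = 1.2256
E(R) = R_f + β × MRP = 5.61% + 1.2256 × 4.12% = 10.66%

10.66%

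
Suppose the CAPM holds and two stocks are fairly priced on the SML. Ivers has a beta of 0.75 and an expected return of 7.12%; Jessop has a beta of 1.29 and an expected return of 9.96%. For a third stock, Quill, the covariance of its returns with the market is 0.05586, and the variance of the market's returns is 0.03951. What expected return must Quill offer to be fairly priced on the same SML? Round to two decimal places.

10.61%

MRP = (9.96% − 7.12%) / (1.29 − 0.75) = 5.2593%
R_f = 7.12% − 0.75 × 5.2593% = 3.1755%
β_Quill = Cov / Var(R_m) = 0.05586 / 0.03951 = 1.4138
E(R_Quill) = R_f + β × MRP = 3.1755% + 1.4138 × 5.2593% = 10.61%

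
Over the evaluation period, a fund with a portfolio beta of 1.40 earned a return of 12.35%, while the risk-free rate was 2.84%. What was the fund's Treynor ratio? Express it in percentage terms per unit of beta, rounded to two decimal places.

Treynor = (R_P − R_f) / β_P = (12.35% − 2.84%) / 1.4000 = 9.51% / 1.4000 = 6.79%

6.79%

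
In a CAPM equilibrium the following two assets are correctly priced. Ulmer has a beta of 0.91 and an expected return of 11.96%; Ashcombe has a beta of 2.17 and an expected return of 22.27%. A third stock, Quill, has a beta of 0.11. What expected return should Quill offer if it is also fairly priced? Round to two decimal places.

MRP (SML slope) = (22.27% − 11.96%) / (2.17 − 0.91) = 10.31% / 1.26 = 8.1825%
R_f (intercept) = 11.96% − 0.91 × 8.1825% = 4.5139%
E(R_Quill) = R_f + β × MRP = 4.5139% + 0.11 × 8.1825% = 5.41%

5.41%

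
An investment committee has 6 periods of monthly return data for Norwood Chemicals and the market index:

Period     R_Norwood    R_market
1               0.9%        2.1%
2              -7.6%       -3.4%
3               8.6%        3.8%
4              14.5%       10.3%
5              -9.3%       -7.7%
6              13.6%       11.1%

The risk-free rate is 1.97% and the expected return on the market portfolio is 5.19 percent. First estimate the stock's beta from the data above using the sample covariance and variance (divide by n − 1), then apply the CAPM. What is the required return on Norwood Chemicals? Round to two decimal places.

Mean R_i = (0.9 − 7.6 + 8.6 + 14.5 − 9.3 + 13.6) / 6 = 3.4500%
Mean R_m = (2.1 − 3.4 + 3.8 + 10.3 − 7.7 + 11.1) / 6 = 2.7000%
Σ(R_i − R̄_i)(R_m − R̄_m) = 376.4400  ⇒  Cov = 376.4400 / 5 = 75.2880
Σ(R_m − R̄_m)² = 275.2600  ⇒  Var(R_m) = 275.2600 / 5 = 55.0520
β = Cov / Var(R_m) = 75.2880 / 55.0520 = 1.3676
MRP = 5.19% − 1.97% = 3.22%
E(R) = R_f + β × MRP = 1.97% + 1.3676 × 3.22% = 6.37%

6.37%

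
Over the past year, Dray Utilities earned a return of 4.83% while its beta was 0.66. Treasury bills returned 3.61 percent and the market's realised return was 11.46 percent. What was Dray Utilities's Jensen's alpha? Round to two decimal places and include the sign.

-3.96%

Market excess return = 11.46% − 3.61% = 7.85%
CAPM benchmark = R_f + β(R_m − R_f) = 3.61% + 0.66 × 7.85% = 8.7910%
α = actual − benchmark = 4.83% − 8.7910% = -3.96%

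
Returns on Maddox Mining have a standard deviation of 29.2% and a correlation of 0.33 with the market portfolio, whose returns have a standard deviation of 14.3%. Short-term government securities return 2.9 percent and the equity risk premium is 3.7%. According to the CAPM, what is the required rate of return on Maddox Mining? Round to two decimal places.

5.39%

β = ρ × σ_i / σ_m = 0.33 × 29.2% / 14.3% = 0.6738
E(R) = 2.9% + 0.6738 × 3.7% = 5.39%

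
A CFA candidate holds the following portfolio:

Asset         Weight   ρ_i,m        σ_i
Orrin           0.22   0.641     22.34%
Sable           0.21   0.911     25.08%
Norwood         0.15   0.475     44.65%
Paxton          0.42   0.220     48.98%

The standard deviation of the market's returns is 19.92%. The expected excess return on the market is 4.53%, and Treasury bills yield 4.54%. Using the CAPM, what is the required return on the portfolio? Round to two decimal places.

8.10%

β_Orrin = 0.641 × 22.34% / 19.92% = 0.7189
β_Sable = 0.911 × 25.08% / 19.92% = 1.1470
β_Norwood = 0.475 × 44.65% / 19.92% = 1.0647
β_Paxton = 0.220 × 48.98% / 19.92% = 0.5409
β_P = Σ w_i β_i = 0.22×0.7189 + 0.21×1.1470 + 0.15×1.0647 + 0.42×0.5409 = 0.7859
E(R_P) = R_f + β_P × MRP = 4.54% + 0.7859 × 4.53% = 8.10%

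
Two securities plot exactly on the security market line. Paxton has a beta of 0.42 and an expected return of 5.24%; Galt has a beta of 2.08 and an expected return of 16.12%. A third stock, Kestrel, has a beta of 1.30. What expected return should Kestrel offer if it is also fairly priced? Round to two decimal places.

11.01%

MRP (SML slope) = (16.12% − 5.24%) / (2.08 − 0.42) = 10.88% / 1.66 = 6.5542%
R_f (intercept) = 5.24% − 0.42 × 6.5542% = 2.4872%
E(R_Kestrel) = R_f + β × MRP = 2.4872% + 1.30 × 6.5542% = 11.01%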